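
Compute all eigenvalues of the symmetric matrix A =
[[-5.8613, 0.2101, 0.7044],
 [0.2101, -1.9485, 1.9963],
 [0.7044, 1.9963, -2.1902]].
sigma(A) ≈ {-6, -4, 0}

A is real symmetric, so its spectrum consists of real eigenvalues. Expanding the characteristic polynomial of the displayed matrix gives
  det(λ I - A) = p(λ) = λ^3 + (10)λ^2 + (24)λ + (0).
Solving p(λ) = 0 yields eigenvalues ≈ -6, -4, 0. (A is shown rounded to 4 decimals, so these recover the underlying integer eigenvalues to within that precision.)
Verification: the trace of A = -10 equals the sum of eigenvalues -10, and det(A) ≈ -0.0008 matches the eigenvalue product 0.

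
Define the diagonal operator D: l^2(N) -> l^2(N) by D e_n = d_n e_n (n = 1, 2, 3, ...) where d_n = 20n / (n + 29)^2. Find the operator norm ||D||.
||D|| = 5/29 (attained at n = 29)

For D diagonal, ||D|| = sup_n |d_n|. Treat f(x) = 20x / (x + 29)^2 for real x > 0. By the quotient rule, f'(x) = 20(29 - x)/(x + 29)^3, which is positive for x < 29 and negative for x > 29. So f has a unique maximum at x = 29, and since 29 is a positive integer, the supremum over n ≥ 1 is attained at n = 29: d_29 = 20·29/(29 + 29)^2 = 20·29/3364 = 5/29. Hence ||D|| = 5/29.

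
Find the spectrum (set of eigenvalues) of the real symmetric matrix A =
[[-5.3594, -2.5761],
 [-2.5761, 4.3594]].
sigma(A) ≈ {-6, 5}

A is real symmetric, so its spectrum consists of real eigenvalues. Expanding the characteristic polynomial of the displayed matrix gives
  det(λ I - A) = p(λ) = λ^2 + (1)λ + (-30).
Solving p(λ) = 0 yields eigenvalues ≈ -6, 5. (A is shown rounded to 4 decimals, so these recover the underlying integer eigenvalues to within that precision.)
Verification: the trace of A = -1 equals the sum of eigenvalues -1, and det(A) ≈ -30.0001 matches the eigenvalue product -30.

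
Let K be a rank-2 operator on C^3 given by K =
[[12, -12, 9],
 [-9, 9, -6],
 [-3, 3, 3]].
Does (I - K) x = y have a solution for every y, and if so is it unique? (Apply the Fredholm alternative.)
(I - K) is invertible (det(I - K) = 85 ≠ 0), so for every y in C^3 the equation (I - K) x = y has a unique solution.

K has rank 2 and factors as K = U V^T = u1 v1^T + u2 v2^T with u1 = (-3, 2, -1), v1 = (-3, 3, -3), u2 = (1, -1, -2), v2 = (3, -3, 0) (multiplying out reproduces the displayed K). The nonzero eigenvalues of U V^T coincide with those of the 2 x 2 matrix G = V^T U = [[v1·u1, v1·u2], [v2·u1, v2·u2]] = [[18, 0], [-15, 6]], and by the Sylvester determinant identity det(I_3 - U V^T) = det(I_2 - V^T U) = det([[-17, 0], [15, -5]]) = (-17)(-5) - (0)(15) = 85. (Direct check: I - K =
[[-11, 12, -9],
 [9, -8, 6],
 [3, -3, -2]]
has determinant 85.) The finite-dimensional Fredholm alternative says: either (I - K) is invertible, or ker(I - K) ≠ {0} and then range(I - K) = ker((I - K)^*)^⊥, with dim ker(I - K) = dim ker((I - K)^*). Since det(I - K) ≠ 0, 1 is not an eigenvalue of K and ker(I - K) = {0}, so we are in the first case: for every y there is a unique x = (I - K)^(-1) y. (Explicitly, by the Woodbury identity, (I - U V^T)^(-1) = I + U (I_2 - G)^(-1) V^T.)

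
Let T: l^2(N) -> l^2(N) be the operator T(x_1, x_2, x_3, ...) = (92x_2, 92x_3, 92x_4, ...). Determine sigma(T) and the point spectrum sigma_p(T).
sigma(T) = closed disk {z in C : |z| ≤ 92}; sigma_p(T) = open disk {z in C : |z| < 92}

Note T = 92·V where V is the unit left shift (V x)_k = x_{k+1}; so sigma(T) = 92·sigma(V) and ||T|| = 92||V||. ||T x||^2 = 8464sum_{k≥2} |x_k|^2 ≤ 8464||x||^2, with equality on {x : x_1 = 0}, so ||T|| = 92. For any lambda with |lambda| < 92, set r = lambda/92 (|r| < 1); the vector x = (1, r, r^2, ...) is in l^2 and satisfies T x = 92(r, r^2, ...) = lambda x, so lambda is an eigenvalue. On the boundary |lambda| = 92 the geometric series diverges, so no l^2 eigenvector exists, but these lambda lie in the approximate point spectrum. Hence sigma(T) is the closed disk of radius 92 and sigma_p(T) is the open disk.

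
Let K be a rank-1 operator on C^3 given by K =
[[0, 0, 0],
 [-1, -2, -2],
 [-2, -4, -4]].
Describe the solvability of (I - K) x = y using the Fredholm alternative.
(I - K) is invertible (det(I - K) = 7 ≠ 0), so for every y in C^3 the equation (I - K) x = y has a unique solution.

K has rank 1, so it is an outer product K = u v^T: every row of K is a multiple of one row vector. Reading off the entries, u = (0, -1, -2) and v = (1, 2, 2) (row i of K equals u_i·v^T). A rank-one matrix u v^T satisfies K u = u (v·u) and kills the (2)-dimensional subspace v^⊥, so its characteristic polynomial is lambda^2 (lambda - v·u) with v·u = tr K = -6. Hence the eigenvalues of I - K are 1 (multiplicity 2) and 1 - (-6) = 7, so det(I - K) = 7. (Direct check: I - K =
[[1, 0, 0],
 [1, 3, 2],
 [2, 4, 5]]
has determinant 7.) The finite-dimensional Fredholm alternative says: either (I - K) is invertible, or ker(I - K) ≠ {0} and then range(I - K) = ker((I - K)^*)^⊥, with dim ker(I - K) = dim ker((I - K)^*). Since det(I - K) ≠ 0, 1 is not an eigenvalue of K and ker(I - K) = {0}, so we are in the first case: for every y there is a unique x = (I - K)^(-1) y. Explicitly, by the Sherman–Morrison formula, (I - u v^T)^(-1) = I + u v^T/(1 - v·u), i.e. (I - K)^(-1) = I + K/(7).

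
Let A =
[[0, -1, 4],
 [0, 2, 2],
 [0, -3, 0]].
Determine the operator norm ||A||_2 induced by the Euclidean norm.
||A||_2 = sqrt(20) ≈ 4.4721 (= sqrt(largest eigenvalue of A^T A))

||A||_2 = sigma_max(A) = sqrt(lambda_max(A^T A)). Form the symmetric matrix M = A^T A =
[[0, 0, 0],
 [0, 14, 0],
 [0, 0, 20]].
Its characteristic polynomial (trace, sum of principal 2x2 minors, determinant of M give the coefficients) is
  p(λ) = det(λ I - M) = λ^3 - 34λ^2 + 280λ.
The constant term is 0, so λ = 0 is a root. Dividing out λ leaves p(λ) = λ(λ^2 - 34λ + 280). For λ^2 - 34λ + 280 the discriminant is 36. It is a perfect square (6^2), so the roots are rational: λ = (34 ± 6)/2 = 20, 14.
So the eigenvalues of A^T A are ≈ 0, 14, 20 (all ≥ 0, as they must be for A^T A). The largest is λ_max = 20, hence ||A||_2 = sqrt(λ_max) = sqrt(20) ≈ 4.4721.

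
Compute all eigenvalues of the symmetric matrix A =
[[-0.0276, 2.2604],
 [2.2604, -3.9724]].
sigma(A) ≈ {-5, 1}

A is real symmetric, so its spectrum consists of real eigenvalues. Expanding the characteristic polynomial of the displayed matrix gives
  det(λ I - A) = p(λ) = λ^2 + (4)λ + (-5).
Solving p(λ) = 0 yields eigenvalues ≈ -5, 1. (A is shown rounded to 4 decimals, so these recover the underlying integer eigenvalues to within that precision.)
Verification: the trace of A = -4 equals the sum of eigenvalues -4, and det(A) ≈ -4.9998 matches the eigenvalue product -5.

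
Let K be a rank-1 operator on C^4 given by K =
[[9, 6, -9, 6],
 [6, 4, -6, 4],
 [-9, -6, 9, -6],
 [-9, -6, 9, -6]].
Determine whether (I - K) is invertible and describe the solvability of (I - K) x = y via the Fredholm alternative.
(I - K) is invertible (det(I - K) = -15 ≠ 0), so for every y in C^4 the equation (I - K) x = y has a unique solution.

K has rank 1, so it is an outer product K = u v^T: every row of K is a multiple of one row vector. Reading off the entries, u = (-3, -2, 3, 3) and v = (-3, -2, 3, -2) (row i of K equals u_i·v^T). A rank-one matrix u v^T satisfies K u = u (v·u) and kills the (3)-dimensional subspace v^⊥, so its characteristic polynomial is lambda^3 (lambda - v·u) with v·u = tr K = 16. Hence the eigenvalues of I - K are 1 (multiplicity 3) and 1 - (16) = -15, so det(I - K) = -15. (Direct check: I - K =
[[-8, -6, 9, -6],
 [-6, -3, 6, -4],
 [9, 6, -8, 6],
 [9, 6, -9, 7]]
has determinant -15.) The finite-dimensional Fredholm alternative says: either (I - K) is invertible, or ker(I - K) ≠ {0} and then range(I - K) = ker((I - K)^*)^⊥, with dim ker(I - K) = dim ker((I - K)^*). Since det(I - K) ≠ 0, 1 is not an eigenvalue of K and ker(I - K) = {0}, so we are in the first case: for every y there is a unique x = (I - K)^(-1) y. Explicitly, by the Sherman–Morrison formula, (I - u v^T)^(-1) = I + u v^T/(1 - v·u), i.e. (I - K)^(-1) = I + K/(-15).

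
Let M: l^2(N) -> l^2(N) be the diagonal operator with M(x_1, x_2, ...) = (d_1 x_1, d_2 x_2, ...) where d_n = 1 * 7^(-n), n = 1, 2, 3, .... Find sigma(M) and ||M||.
sigma(M) = {1 * 7^(-n) : n ≥ 1} ∪ {0}; ||M|| = 1/7

A bounded diagonal operator on l^2 with diagonal entries d_n has spectrum equal to the closure of {d_n : n ≥ 1}: every d_n is an eigenvalue (with eigenvector e_n), so {d_n} ⊂ sigma(M); the spectrum is closed, so its closure is too; and for lambda not in the closure, (M - lambda I) has bounded inverse (the diagonal entries 1/(d_n - lambda) are bounded). For our sequence d_n = 1 * 7^(-n), n = 1, 2, 3, ...:
  - {d_n} = {1 * 7^(-n) : n ≥ 1}; the only limit point is 0
  - closure = {1 * 7^(-n) : n ≥ 1} ∪ {0}
For the norm: a diagonal operator has ||M|| = sup_n |d_n|. Here d_n = 1 * 7^(-n) is positive and decreasing, so sup_n |d_n| = d_1 = 1/7. So ||M|| = 1/7.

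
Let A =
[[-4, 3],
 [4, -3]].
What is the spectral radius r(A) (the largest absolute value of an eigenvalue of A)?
r(A) = 7

The eigenvalues of A are the roots of its characteristic polynomial. With M = A (coefficients from the trace and determinant):
  p(λ) = det(λ I - M) = λ^2 + 7λ.
For λ^2 + 7λ the discriminant is 49. It is a perfect square (7^2), so the roots are rational: λ = (-7 ± 7)/2 = 0, -7.
Thus the eigenvalues (to 4 decimals) are 0 (modulus 0); -7 (modulus 7). The spectral radius is the largest modulus: r(A) = 7. (Cross-check: r(A) ≤ ||A||_2 ≈ 7.0711; equality holds whenever A is normal, though it can also hold for some non-normal A.)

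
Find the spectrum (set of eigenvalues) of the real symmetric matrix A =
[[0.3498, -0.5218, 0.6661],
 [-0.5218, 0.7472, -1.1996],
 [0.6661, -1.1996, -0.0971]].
sigma(A) ≈ {-1, 0, 2}

A is real symmetric, so its spectrum consists of real eigenvalues. Expanding the characteristic polynomial of the displayed matrix gives
  det(λ I - A) = p(λ) = λ^3 + (-1)λ^2 + (-2)λ + (0).
Solving p(λ) = 0 yields eigenvalues ≈ -1, 0, 2. (A is shown rounded to 4 decimals, so these recover the underlying integer eigenvalues to within that precision.)
Verification: the trace of A = 1 equals the sum of eigenvalues 1, and det(A) ≈ 0.0001 matches the eigenvalue product 0.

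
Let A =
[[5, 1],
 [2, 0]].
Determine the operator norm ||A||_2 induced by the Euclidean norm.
||A||_2 = sqrt((30 + sqrt(884))/2) ≈ 5.465 (= sqrt(largest eigenvalue of A^T A))

||A||_2 = sigma_max(A) = sqrt(lambda_max(A^T A)). Form the symmetric matrix M = A^T A =
[[29, 5],
 [5, 1]].
Its characteristic polynomial (trace, determinant of M give the coefficients) is
  p(λ) = det(λ I - M) = λ^2 - 30λ + 4.
For λ^2 - 30λ + 4 the discriminant is 884. It is nonnegative but not a perfect square, so the roots are real and irrational: λ = (30 ± sqrt(884))/2 ≈ 29.8661, 0.1339.
So the eigenvalues of A^T A are ≈ 0.1339, 29.8661 (all ≥ 0, as they must be for A^T A). The largest is λ_max = (30 + sqrt(884))/2 ≈ 29.8661, hence ||A||_2 = sqrt(λ_max) = sqrt((30 + sqrt(884))/2) ≈ 5.465.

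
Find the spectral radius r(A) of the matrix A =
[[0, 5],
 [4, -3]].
r(A) = (3 + sqrt(89))/2 ≈ 6.217

The eigenvalues of A are the roots of its characteristic polynomial. With M = A (coefficients from the trace and determinant):
  p(λ) = det(λ I - M) = λ^2 + 3λ - 20.
For λ^2 + 3λ - 20 the discriminant is 89. It is nonnegative but not a perfect square, so the roots are real and irrational: λ = (-3 ± sqrt(89))/2 ≈ 3.217, -6.217.
Thus the eigenvalues (to 4 decimals) are 3.217 (modulus 3.217); -6.217 (modulus 6.217). The spectral radius is the largest modulus: r(A) = (3 + sqrt(89))/2 ≈ 6.217. (Cross-check: r(A) ≤ ||A||_2 ≈ 6.3246; equality holds whenever A is normal, though it can also hold for some non-normal A.)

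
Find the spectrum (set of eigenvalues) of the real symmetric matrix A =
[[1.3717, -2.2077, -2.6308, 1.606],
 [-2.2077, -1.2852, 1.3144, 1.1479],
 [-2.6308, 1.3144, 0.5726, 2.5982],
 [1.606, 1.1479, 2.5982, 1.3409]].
sigma(A) ≈ {-4, -2, 3, 5}

A is real symmetric, so its spectrum consists of real eigenvalues. Expanding the characteristic polynomial of the displayed matrix gives
  det(λ I - A) = p(λ) = λ^4 + (-2)λ^3 + (-25)λ^2 + (26)λ + (120).
Solving p(λ) = 0 yields eigenvalues ≈ -4, -2, 3, 5. (A is shown rounded to 4 decimals, so these recover the underlying integer eigenvalues to within that precision.)
Verification: the trace of A = 2 equals the sum of eigenvalues 2, and det(A) ≈ 120.0010 matches the eigenvalue product 120.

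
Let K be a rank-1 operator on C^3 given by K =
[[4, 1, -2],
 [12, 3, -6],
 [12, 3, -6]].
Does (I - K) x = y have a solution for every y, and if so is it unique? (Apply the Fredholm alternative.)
(I - K) is singular (det(I - K) = 0, i.e. 1 ∈ sigma(K)). (I - K) x = y is solvable iff y ⊥ ker((I - K)^*) = span{(4, 1, -2)}, i.e. iff 4y_1 + y_2 - 2y_3 = 0. When solvable, the solutions are x = y + c·(1, 3, 3), c arbitrary (ker(I - K) = span{(1, 3, 3)}, dimension 1).

K has rank 1, so it is an outer product K = u v^T: every row of K is a multiple of one row vector. Reading off the entries, u = (1, 3, 3) and v = (4, 1, -2) (row i of K equals u_i·v^T). A rank-one matrix u v^T satisfies K u = u (v·u) and kills the (2)-dimensional subspace v^⊥, so its characteristic polynomial is lambda^2 (lambda - v·u) with v·u = tr K = 1. Hence the eigenvalues of I - K are 1 (multiplicity 2) and 1 - (1) = 0, so det(I - K) = 0. (Direct check: I - K =
[[-3, -1, 2],
 [-12, -2, 6],
 [-12, -3, 7]]
has determinant 0.) So 1 is an eigenvalue of K and (I - K) is not invertible. The finite-dimensional Fredholm alternative says: either (I - K) is invertible, or ker(I - K) ≠ {0} and then range(I - K) = ker((I - K)^*)^⊥, with dim ker(I - K) = dim ker((I - K)^*). We are in the second case, so we need both kernels. Kernel of I - K: (I - K) u = u - u (v·u) = u - u = 0, so ker(I - K) = span{u} = span{(1, 3, 3)} (it is exactly 1-dimensional because rank(I - K) = 2). Kernel of the adjoint: K is real, so (I - K)^* = I - K^T = I - v u^T, and (I - v u^T) v = v - v (u·v) = 0; hence ker((I - K)^*) = span{v} = span{(4, 1, -2)}. Therefore (I - K) x = y is solvable iff <y, v> = 0, i.e. iff 4y_1 + y_2 - 2y_3 = 0. When this holds, K y = u (v·y) = 0, so (I - K) y = y and x = y is a particular solution; the full solution set is the line x = y + c·u = y + c·(1, 3, 3), c ∈ C.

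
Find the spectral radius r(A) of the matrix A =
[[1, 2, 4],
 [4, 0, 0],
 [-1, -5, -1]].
r(A) ≈ 4.5597

The eigenvalues of A are the roots of its characteristic polynomial. With M = A (coefficients from the trace, the sum of principal 2x2 minors, and det A):
  p(λ) = det(λ I - M) = λ^3 - 5λ + 72.
No integer candidate from the rational root theorem (±divisors of 72) is a root, so the roots are irrational. The cubic discriminant is Δ = -139468 < 0, so there is one real root and a complex-conjugate pair. p(-5) = -28 and p(-4) = 28 have opposite signs, so a root lies in (-5, -4); Newton's method refines it to λ ≈ -4.5597. Dividing out (λ - (-4.5597)) leaves approximately λ^2 - 4.5597λ + 15.7906. For λ^2 - 4.5597λ + 15.7906 the discriminant is -42.3718. It is negative, so the remaining roots are the complex-conjugate pair λ ≈ 2.2798 ± 3.2547i. Their product equals the constant term, so |λ|^2 ≈ 15.7906 and |λ| ≈ 3.9737.
Thus the eigenvalues (to 4 decimals) are -4.5597 (modulus 4.5597); 2.2798 ± 3.2547i (modulus 3.9737). The spectral radius is the largest modulus: r(A) ≈ 4.5597. (Cross-check: r(A) ≤ ||A||_2 ≈ 6.3708; equality holds whenever A is normal, though it can also hold for some non-normal A.)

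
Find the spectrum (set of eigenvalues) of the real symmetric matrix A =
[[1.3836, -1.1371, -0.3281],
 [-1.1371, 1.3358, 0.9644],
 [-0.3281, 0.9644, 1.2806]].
sigma(A) ≈ {0, 1, 3}

A is real symmetric, so its spectrum consists of real eigenvalues. Expanding the characteristic polynomial of the displayed matrix gives
  det(λ I - A) = p(λ) = λ^3 + (-4)λ^2 + (3)λ + (0).
Solving p(λ) = 0 yields eigenvalues ≈ 0, 1, 3. (A is shown rounded to 4 decimals, so these recover the underlying integer eigenvalues to within that precision.)
Verification: the trace of A = 4 equals the sum of eigenvalues 4, and det(A) ≈ -0.0000 matches the eigenvalue product 0.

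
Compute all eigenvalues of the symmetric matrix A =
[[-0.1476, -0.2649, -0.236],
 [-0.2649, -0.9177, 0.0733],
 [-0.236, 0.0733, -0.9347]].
sigma(A) ≈ {-1, 0} (-1 with multiplicity 2)

A is real symmetric, so its spectrum consists of real eigenvalues. Expanding the characteristic polynomial of the displayed matrix gives
  det(λ I - A) = p(λ) = λ^3 + (2)λ^2 + (1)λ + (0).
Solving p(λ) = 0 yields eigenvalues ≈ -1, -1, 0. (A is shown rounded to 4 decimals, so these recover the underlying integer eigenvalues to within that precision.)
Verification: the trace of A = -2 equals the sum of eigenvalues -2, and det(A) ≈ 0.0001 matches the eigenvalue product 0.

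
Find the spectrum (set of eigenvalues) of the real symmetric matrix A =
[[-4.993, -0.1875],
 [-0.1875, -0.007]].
sigma(A) ≈ {-5, 0}

A is real symmetric, so its spectrum consists of real eigenvalues. Expanding the characteristic polynomial of the displayed matrix gives
  det(λ I - A) = p(λ) = λ^2 + (5)λ + (0).
Solving p(λ) = 0 yields eigenvalues ≈ -5, 0. (A is shown rounded to 4 decimals, so these recover the underlying integer eigenvalues to within that precision.)
Verification: the trace of A = -5 equals the sum of eigenvalues -5, and det(A) ≈ -0.0002 matches the eigenvalue product 0.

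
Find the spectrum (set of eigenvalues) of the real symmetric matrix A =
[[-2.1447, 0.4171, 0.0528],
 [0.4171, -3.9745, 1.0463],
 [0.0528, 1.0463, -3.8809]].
sigma(A) ≈ {-5, -3, -2}

A is real symmetric, so its spectrum consists of real eigenvalues. Expanding the characteristic polynomial of the displayed matrix gives
  det(λ I - A) = p(λ) = λ^3 + (10)λ^2 + (31)λ + (30).
Solving p(λ) = 0 yields eigenvalues ≈ -5, -3, -2. (A is shown rounded to 4 decimals, so these recover the underlying integer eigenvalues to within that precision.)
Verification: the trace of A = -10 equals the sum of eigenvalues -10, and det(A) ≈ -30.0010 matches the eigenvalue product -30.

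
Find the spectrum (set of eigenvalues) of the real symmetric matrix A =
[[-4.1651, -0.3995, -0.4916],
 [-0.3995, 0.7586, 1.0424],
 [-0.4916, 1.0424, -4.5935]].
sigma(A) ≈ {-5, -4, 1}

A is real symmetric, so its spectrum consists of real eigenvalues. Expanding the characteristic polynomial of the displayed matrix gives
  det(λ I - A) = p(λ) = λ^3 + (8)λ^2 + (11)λ + (-19.9989).
Solving p(λ) = 0 yields eigenvalues ≈ -5, -4, 1. (A is shown rounded to 4 decimals, so these recover the underlying integer eigenvalues to within that precision.)
Verification: the trace of A = -8 equals the sum of eigenvalues -8, and det(A) ≈ 19.9989 matches the eigenvalue product 20.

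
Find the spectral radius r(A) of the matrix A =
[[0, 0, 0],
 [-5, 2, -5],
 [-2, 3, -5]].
r(A) = sqrt(5) ≈ 2.2361

The eigenvalues of A are the roots of its characteristic polynomial. With M = A (coefficients from the trace, the sum of principal 2x2 minors, and det A):
  p(λ) = det(λ I - M) = λ^3 + 3λ^2 + 5λ.
The constant term is 0, so λ = 0 is a root. Dividing out λ leaves p(λ) = λ(λ^2 + 3λ + 5). For λ^2 + 3λ + 5 the discriminant is -11. It is negative, so the roots are the complex-conjugate pair λ = -3/2 ± (sqrt(11)/2) i ≈ -1.5 ± 1.6583i. For a conjugate pair the product of the roots equals the constant term, so |λ|^2 = 5 and |λ| = sqrt(5) ≈ 2.2361.
Thus the eigenvalues (to 4 decimals) are -1.5 ± 1.6583i (modulus 2.2361); 0 (modulus 0). The spectral radius is the largest modulus: r(A) = sqrt(5) ≈ 2.2361. (Cross-check: r(A) ≤ ||A||_2 ≈ 9.3687; equality holds whenever A is normal, though it can also hold for some non-normal A.)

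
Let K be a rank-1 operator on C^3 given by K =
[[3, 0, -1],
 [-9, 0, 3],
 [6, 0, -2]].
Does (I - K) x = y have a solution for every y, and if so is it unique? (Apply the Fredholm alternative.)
(I - K) is singular (det(I - K) = 0, i.e. 1 ∈ sigma(K)). (I - K) x = y is solvable iff y ⊥ ker((I - K)^*) = span{(3, 0, -1)}, i.e. iff 3y_1 - y_3 = 0. When solvable, the solutions are x = y + c·(1, -3, 2), c arbitrary (ker(I - K) = span{(1, -3, 2)}, dimension 1).

K has rank 1, so it is an outer product K = u v^T: every row of K is a multiple of one row vector. Reading off the entries, u = (1, -3, 2) and v = (3, 0, -1) (row i of K equals u_i·v^T). A rank-one matrix u v^T satisfies K u = u (v·u) and kills the (2)-dimensional subspace v^⊥, so its characteristic polynomial is lambda^2 (lambda - v·u) with v·u = tr K = 1. Hence the eigenvalues of I - K are 1 (multiplicity 2) and 1 - (1) = 0, so det(I - K) = 0. (Direct check: I - K =
[[-2, 0, 1],
 [9, 1, -3],
 [-6, 0, 3]]
has determinant 0.) So 1 is an eigenvalue of K and (I - K) is not invertible. The finite-dimensional Fredholm alternative says: either (I - K) is invertible, or ker(I - K) ≠ {0} and then range(I - K) = ker((I - K)^*)^⊥, with dim ker(I - K) = dim ker((I - K)^*). We are in the second case, so we need both kernels. Kernel of I - K: (I - K) u = u - u (v·u) = u - u = 0, so ker(I - K) = span{u} = span{(1, -3, 2)} (it is exactly 1-dimensional because rank(I - K) = 2). Kernel of the adjoint: K is real, so (I - K)^* = I - K^T = I - v u^T, and (I - v u^T) v = v - v (u·v) = 0; hence ker((I - K)^*) = span{v} = span{(3, 0, -1)}. Therefore (I - K) x = y is solvable iff <y, v> = 0, i.e. iff 3y_1 - y_3 = 0. When this holds, K y = u (v·y) = 0, so (I - K) y = y and x = y is a particular solution; the full solution set is the line x = y + c·u = y + c·(1, -3, 2), c ∈ C.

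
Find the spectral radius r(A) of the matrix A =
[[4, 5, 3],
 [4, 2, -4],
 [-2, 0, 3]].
r(A) ≈ 7.7132

The eigenvalues of A are the roots of its characteristic polynomial. With M = A (coefficients from the trace, the sum of principal 2x2 minors, and det A):
  p(λ) = det(λ I - M) = λ^3 - 9λ^2 + 12λ - 16.
No integer candidate from the rational root theorem (±divisors of 16) is a root, so the roots are irrational. The cubic discriminant is Δ = -17712 < 0, so there is one real root and a complex-conjugate pair. p(7) = -30 and p(8) = 16 have opposite signs, so a root lies in (7, 8); Newton's method refines it to λ ≈ 7.7132. Dividing out (λ - (7.7132)) leaves approximately λ^2 - 1.2868λ + 2.0744. For λ^2 - 1.2868λ + 2.0744 the discriminant is -6.6415. It is negative, so the remaining roots are the complex-conjugate pair λ ≈ 0.6434 ± 1.2886i. Their product equals the constant term, so |λ|^2 ≈ 2.0744 and |λ| ≈ 1.4403.
Thus the eigenvalues (to 4 decimals) are 7.7132 (modulus 7.7132); 0.6434 ± 1.2886i (modulus 1.4403). The spectral radius is the largest modulus: r(A) ≈ 7.7132. (Cross-check: r(A) ≤ ||A||_2 ≈ 7.8136; equality holds whenever A is normal, though it can also hold for some non-normal A.)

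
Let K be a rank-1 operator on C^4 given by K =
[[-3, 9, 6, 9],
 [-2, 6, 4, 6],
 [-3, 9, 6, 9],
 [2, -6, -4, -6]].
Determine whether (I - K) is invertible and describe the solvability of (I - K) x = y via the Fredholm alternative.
(I - K) is invertible (det(I - K) = -2 ≠ 0), so for every y in C^4 the equation (I - K) x = y has a unique solution.

K has rank 1, so it is an outer product K = u v^T: every row of K is a multiple of one row vector. Reading off the entries, u = (-3, -2, -3, 2) and v = (1, -3, -2, -3) (row i of K equals u_i·v^T). A rank-one matrix u v^T satisfies K u = u (v·u) and kills the (3)-dimensional subspace v^⊥, so its characteristic polynomial is lambda^3 (lambda - v·u) with v·u = tr K = 3. Hence the eigenvalues of I - K are 1 (multiplicity 3) and 1 - (3) = -2, so det(I - K) = -2. (Direct check: I - K =
[[4, -9, -6, -9],
 [2, -5, -4, -6],
 [3, -9, -5, -9],
 [-2, 6, 4, 7]]
has determinant -2.) The finite-dimensional Fredholm alternative says: either (I - K) is invertible, or ker(I - K) ≠ {0} and then range(I - K) = ker((I - K)^*)^⊥, with dim ker(I - K) = dim ker((I - K)^*). Since det(I - K) ≠ 0, 1 is not an eigenvalue of K and ker(I - K) = {0}, so we are in the first case: for every y there is a unique x = (I - K)^(-1) y. Explicitly, by the Sherman–Morrison formula, (I - u v^T)^(-1) = I + u v^T/(1 - v·u), i.e. (I - K)^(-1) = I + K/(-2).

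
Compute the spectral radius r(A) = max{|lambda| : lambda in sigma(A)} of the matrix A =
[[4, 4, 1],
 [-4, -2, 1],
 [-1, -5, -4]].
r(A) ≈ 2.586

The eigenvalues of A are the roots of its characteristic polynomial. With M = A (coefficients from the trace, the sum of principal 2x2 minors, and det A):
  p(λ) = det(λ I - M) = λ^3 + 2λ^2 + 6λ - 2.
No integer candidate from the rational root theorem (±divisors of 2) is a root, so the roots are irrational. The cubic discriminant is Δ = -1196 < 0, so there is one real root and a complex-conjugate pair. p(0) = -2 and p(1) = 7 have opposite signs, so a root lies in (0, 1); Newton's method refines it to λ ≈ 0.2991. Dividing out (λ - (0.2991)) leaves approximately λ^2 + 2.2991λ + 6.6876. For λ^2 + 2.2991λ + 6.6876 the discriminant is -21.4646. It is negative, so the remaining roots are the complex-conjugate pair λ ≈ -1.1495 ± 2.3165i. Their product equals the constant term, so |λ|^2 ≈ 6.6876 and |λ| ≈ 2.586.
Thus the eigenvalues (to 4 decimals) are 0.2991 (modulus 0.2991); -1.1495 ± 2.3165i (modulus 2.586). The spectral radius is the largest modulus: r(A) ≈ 2.586. (Cross-check: r(A) ≤ ||A||_2 ≈ 8.6889; equality holds whenever A is normal, though it can also hold for some non-normal A.)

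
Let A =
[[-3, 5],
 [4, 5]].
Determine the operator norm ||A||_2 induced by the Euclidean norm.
||A||_2 = sqrt((75 + sqrt(725))/2) ≈ 7.1388 (= sqrt(largest eigenvalue of A^T A))

||A||_2 = sigma_max(A) = sqrt(lambda_max(A^T A)). Form the symmetric matrix M = A^T A =
[[25, 5],
 [5, 50]].
Its characteristic polynomial (trace, determinant of M give the coefficients) is
  p(λ) = det(λ I - M) = λ^2 - 75λ + 1225.
For λ^2 - 75λ + 1225 the discriminant is 725. It is nonnegative but not a perfect square, so the roots are real and irrational: λ = (75 ± sqrt(725))/2 ≈ 50.9629, 24.0371.
So the eigenvalues of A^T A are ≈ 24.0371, 50.9629 (all ≥ 0, as they must be for A^T A). The largest is λ_max = (75 + sqrt(725))/2 ≈ 50.9629, hence ||A||_2 = sqrt(λ_max) = sqrt((75 + sqrt(725))/2) ≈ 7.1388.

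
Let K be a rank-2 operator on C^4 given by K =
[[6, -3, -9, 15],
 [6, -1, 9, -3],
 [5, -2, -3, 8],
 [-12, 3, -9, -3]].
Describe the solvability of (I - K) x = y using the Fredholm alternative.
(I - K) is invertible (det(I - K) = 317 ≠ 0), so for every y in C^4 the equation (I - K) x = y has a unique solution.

K has rank 2 and factors as K = U V^T = u1 v1^T + u2 v2^T with u1 = (-3, 3, -1, -3), v1 = (1, 0, 3, -2), u2 = (-3, -1, -2, 3), v2 = (-3, 1, 0, -3) (multiplying out reproduces the displayed K). The nonzero eigenvalues of U V^T coincide with those of the 2 x 2 matrix G = V^T U = [[v1·u1, v1·u2], [v2·u1, v2·u2]] = [[0, -15], [21, -1]], and by the Sylvester determinant identity det(I_4 - U V^T) = det(I_2 - V^T U) = det([[1, 15], [-21, 2]]) = (1)(2) - (15)(-21) = 317. (Direct check: I - K =
[[-5, 3, 9, -15],
 [-6, 2, -9, 3],
 [-5, 2, 4, -8],
 [12, -3, 9, 4]]
has determinant 317.) The finite-dimensional Fredholm alternative says: either (I - K) is invertible, or ker(I - K) ≠ {0} and then range(I - K) = ker((I - K)^*)^⊥, with dim ker(I - K) = dim ker((I - K)^*). Since det(I - K) ≠ 0, 1 is not an eigenvalue of K and ker(I - K) = {0}, so we are in the first case: for every y there is a unique x = (I - K)^(-1) y. (Explicitly, by the Woodbury identity, (I - U V^T)^(-1) = I + U (I_2 - G)^(-1) V^T.)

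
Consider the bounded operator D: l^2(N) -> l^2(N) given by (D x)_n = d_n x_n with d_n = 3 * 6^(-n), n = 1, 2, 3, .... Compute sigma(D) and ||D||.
sigma(D) = {3 * 6^(-n) : n ≥ 1} ∪ {0}; ||D|| = 1/2

A bounded diagonal operator on l^2 with diagonal entries d_n has spectrum equal to the closure of {d_n : n ≥ 1}: every d_n is an eigenvalue (with eigenvector e_n), so {d_n} ⊂ sigma(D); the spectrum is closed, so its closure is too; and for lambda not in the closure, (D - lambda I) has bounded inverse (the diagonal entries 1/(d_n - lambda) are bounded). For our sequence d_n = 3 * 6^(-n), n = 1, 2, 3, ...:
  - {d_n} = {3 * 6^(-n) : n ≥ 1}; the only limit point is 0
  - closure = {3 * 6^(-n) : n ≥ 1} ∪ {0}
For the norm: a diagonal operator has ||D|| = sup_n |d_n|. Here d_n = 3 * 6^(-n) is positive and decreasing, so sup_n |d_n| = d_1 = 3/6 = 1/2. So ||D|| = 1/2.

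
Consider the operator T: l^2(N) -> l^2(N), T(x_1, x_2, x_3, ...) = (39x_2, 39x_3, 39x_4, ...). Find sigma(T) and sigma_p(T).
sigma(T) = closed disk {z in C : |z| ≤ 39}; sigma_p(T) = open disk {z in C : |z| < 39}

Note T = 39·V where V is the unit left shift (V x)_k = x_{k+1}; so sigma(T) = 39·sigma(V) and ||T|| = 39||V||. ||T x||^2 = 1521sum_{k≥2} |x_k|^2 ≤ 1521||x||^2, with equality on {x : x_1 = 0}, so ||T|| = 39. For any lambda with |lambda| < 39, set r = lambda/39 (|r| < 1); the vector x = (1, r, r^2, ...) is in l^2 and satisfies T x = 39(r, r^2, ...) = lambda x, so lambda is an eigenvalue. On the boundary |lambda| = 39 the geometric series diverges, so no l^2 eigenvector exists, but these lambda lie in the approximate point spectrum. Hence sigma(T) is the closed disk of radius 39 and sigma_p(T) is the open disk.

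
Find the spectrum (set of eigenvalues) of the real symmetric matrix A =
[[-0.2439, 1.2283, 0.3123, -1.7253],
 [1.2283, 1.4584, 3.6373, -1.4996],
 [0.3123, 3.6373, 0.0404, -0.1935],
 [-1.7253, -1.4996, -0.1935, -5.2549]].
sigma(A) ≈ {-6, -3, 0, 5}

A is real symmetric, so its spectrum consists of real eigenvalues. Expanding the characteristic polynomial of the displayed matrix gives
  det(λ I - A) = p(λ) = λ^4 + (4)λ^3 + (-27)λ^2 + (-90)λ + (0.0024).
Solving p(λ) = 0 yields eigenvalues ≈ -6, -3, 0, 5. (A is shown rounded to 4 decimals, so these recover the underlying integer eigenvalues to within that precision.)
Verification: the trace of A = -4 equals the sum of eigenvalues -4, and det(A) ≈ 0.0024 matches the eigenvalue product 0.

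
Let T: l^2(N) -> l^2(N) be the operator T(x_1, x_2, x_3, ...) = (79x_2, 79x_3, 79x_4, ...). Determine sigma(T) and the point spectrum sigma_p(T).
sigma(T) = closed disk {z in C : |z| ≤ 79}; sigma_p(T) = open disk {z in C : |z| < 79}

Note T = 79·V where V is the unit left shift (V x)_k = x_{k+1}; so sigma(T) = 79·sigma(V) and ||T|| = 79||V||. ||T x||^2 = 6241sum_{k≥2} |x_k|^2 ≤ 6241||x||^2, with equality on {x : x_1 = 0}, so ||T|| = 79. For any lambda with |lambda| < 79, set r = lambda/79 (|r| < 1); the vector x = (1, r, r^2, ...) is in l^2 and satisfies T x = 79(r, r^2, ...) = lambda x, so lambda is an eigenvalue. On the boundary |lambda| = 79 the geometric series diverges, so no l^2 eigenvector exists, but these lambda lie in the approximate point spectrum. Hence sigma(T) is the closed disk of radius 79 and sigma_p(T) is the open disk.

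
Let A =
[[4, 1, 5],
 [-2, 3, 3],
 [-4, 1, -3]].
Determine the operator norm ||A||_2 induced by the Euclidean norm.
||A||_2 ≈ 8.1297 (= sqrt(largest eigenvalue of A^T A))

||A||_2 = sigma_max(A) = sqrt(lambda_max(A^T A)). Form the symmetric matrix M = A^T A =
[[36, -6, 26],
 [-6, 11, 11],
 [26, 11, 43]].
Its characteristic polynomial (trace, sum of principal 2x2 minors, determinant of M give the coefficients) is
  p(λ) = det(λ I - M) = λ^3 - 90λ^2 + 1584λ - 256.
No integer candidate from the rational root theorem (±divisors of 256) is a root, so the roots are irrational. The cubic discriminant is Δ = 4334625792 > 0, so there are three distinct real roots. p(0) = -256 and p(1) = 1239 have opposite signs, so a root lies in (0, 1); Newton's method refines it to λ ≈ 0.1631. p(23) = 733 and p(24) = -256 have opposite signs, so a root lies in (23, 24); Newton's method refines it to λ ≈ 23.7449. p(66) = -256 and p(67) = 2625 have opposite signs, so a root lies in (66, 67); Newton's method refines it to λ ≈ 66.092. Check (Vieta): the three roots sum to 90, matching tr M = 90.
So the eigenvalues of A^T A are ≈ 0.1631, 23.7449, 66.092 (all ≥ 0, as they must be for A^T A). The largest is λ_max ≈ 66.092, hence ||A||_2 = sqrt(λ_max) ≈ 8.1297.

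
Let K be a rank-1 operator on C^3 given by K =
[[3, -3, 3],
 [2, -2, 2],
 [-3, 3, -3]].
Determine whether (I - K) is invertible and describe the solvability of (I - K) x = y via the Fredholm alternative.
(I - K) is invertible (det(I - K) = 3 ≠ 0), so for every y in C^3 the equation (I - K) x = y has a unique solution.

K has rank 1, so it is an outer product K = u v^T: every row of K is a multiple of one row vector. Reading off the entries, u = (3, 2, -3) and v = (1, -1, 1) (row i of K equals u_i·v^T). A rank-one matrix u v^T satisfies K u = u (v·u) and kills the (2)-dimensional subspace v^⊥, so its characteristic polynomial is lambda^2 (lambda - v·u) with v·u = tr K = -2. Hence the eigenvalues of I - K are 1 (multiplicity 2) and 1 - (-2) = 3, so det(I - K) = 3. (Direct check: I - K =
[[-2, 3, -3],
 [-2, 3, -2],
 [3, -3, 4]]
has determinant 3.) The finite-dimensional Fredholm alternative says: either (I - K) is invertible, or ker(I - K) ≠ {0} and then range(I - K) = ker((I - K)^*)^⊥, with dim ker(I - K) = dim ker((I - K)^*). Since det(I - K) ≠ 0, 1 is not an eigenvalue of K and ker(I - K) = {0}, so we are in the first case: for every y there is a unique x = (I - K)^(-1) y. Explicitly, by the Sherman–Morrison formula, (I - u v^T)^(-1) = I + u v^T/(1 - v·u), i.e. (I - K)^(-1) = I + K/(3).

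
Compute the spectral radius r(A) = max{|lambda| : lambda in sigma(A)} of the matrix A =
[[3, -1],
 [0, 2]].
r(A) = 3

The eigenvalues of A are the roots of its characteristic polynomial. With M = A (coefficients from the trace and determinant):
  p(λ) = det(λ I - M) = λ^2 - 5λ + 6.
For λ^2 - 5λ + 6 the discriminant is 1. It is a perfect square (1^2), so the roots are rational: λ = (5 ± 1)/2 = 3, 2.
Thus the eigenvalues (to 4 decimals) are 3 (modulus 3); 2 (modulus 2). The spectral radius is the largest modulus: r(A) = 3. (Cross-check: r(A) ≤ ||A||_2 ≈ 3.2566; equality holds whenever A is normal, though it can also hold for some non-normal A.)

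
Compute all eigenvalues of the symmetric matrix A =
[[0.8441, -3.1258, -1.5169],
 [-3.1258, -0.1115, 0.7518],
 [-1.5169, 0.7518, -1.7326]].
sigma(A) ≈ {-3, -2, 4}

A is real symmetric, so its spectrum consists of real eigenvalues. Expanding the characteristic polynomial of the displayed matrix gives
  det(λ I - A) = p(λ) = λ^3 + (1)λ^2 + (-14)λ + (-24).
Solving p(λ) = 0 yields eigenvalues ≈ -3, -2, 4. (A is shown rounded to 4 decimals, so these recover the underlying integer eigenvalues to within that precision.)
Verification: the trace of A = -1 equals the sum of eigenvalues -1, and det(A) ≈ 24.0005 matches the eigenvalue product 24.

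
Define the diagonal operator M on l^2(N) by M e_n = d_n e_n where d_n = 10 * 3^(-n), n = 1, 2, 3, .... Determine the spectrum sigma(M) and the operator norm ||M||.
sigma(M) = {10 * 3^(-n) : n ≥ 1} ∪ {0}; ||M|| = 10/3

A bounded diagonal operator on l^2 with diagonal entries d_n has spectrum equal to the closure of {d_n : n ≥ 1}: every d_n is an eigenvalue (with eigenvector e_n), so {d_n} ⊂ sigma(M); the spectrum is closed, so its closure is too; and for lambda not in the closure, (M - lambda I) has bounded inverse (the diagonal entries 1/(d_n - lambda) are bounded). For our sequence d_n = 10 * 3^(-n), n = 1, 2, 3, ...:
  - {d_n} = {10 * 3^(-n) : n ≥ 1}; the only limit point is 0
  - closure = {10 * 3^(-n) : n ≥ 1} ∪ {0}
For the norm: a diagonal operator has ||M|| = sup_n |d_n|. Here d_n = 10 * 3^(-n) is positive and decreasing, so sup_n |d_n| = d_1 = 10/3. So ||M|| = 10/3.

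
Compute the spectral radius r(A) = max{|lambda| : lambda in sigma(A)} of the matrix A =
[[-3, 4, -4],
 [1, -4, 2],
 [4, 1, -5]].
r(A) ≈ 6.2032

The eigenvalues of A are the roots of its characteristic polynomial. With M = A (coefficients from the trace, the sum of principal 2x2 minors, and det A):
  p(λ) = det(λ I - M) = λ^3 + 12λ^2 + 57λ + 70.
No integer candidate from the rational root theorem (±divisors of 70) is a root, so the roots are irrational. The cubic discriminant is Δ = -27216 < 0, so there is one real root and a complex-conjugate pair. p(-2) = -4 and p(-1) = 24 have opposite signs, so a root lies in (-2, -1); Newton's method refines it to λ ≈ -1.8192. Dividing out (λ - (-1.8192)) leaves approximately λ^2 + 10.1808λ + 38.4795. For λ^2 + 10.1808λ + 38.4795 the discriminant is -50.2683. It is negative, so the remaining roots are the complex-conjugate pair λ ≈ -5.0904 ± 3.545i. Their product equals the constant term, so |λ|^2 ≈ 38.4795 and |λ| ≈ 6.2032.
Thus the eigenvalues (to 4 decimals) are -1.8192 (modulus 1.8192); -5.0904 ± 3.545i (modulus 6.2032). The spectral radius is the largest modulus: r(A) ≈ 6.2032. (Cross-check: r(A) ≤ ||A||_2 ≈ 8.2963; equality holds whenever A is normal, though it can also hold for some non-normal A.)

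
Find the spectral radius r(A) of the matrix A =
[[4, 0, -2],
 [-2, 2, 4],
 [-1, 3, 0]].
r(A) ≈ 5.8588

The eigenvalues of A are the roots of its characteristic polynomial. With M = A (coefficients from the trace, the sum of principal 2x2 minors, and det A):
  p(λ) = det(λ I - M) = λ^3 - 6λ^2 - 6λ + 40.
No integer candidate from the rational root theorem (±divisors of 40) is a root, so the roots are irrational. The cubic discriminant is Δ = 19440 > 0, so there are three distinct real roots. p(-3) = -23 and p(-2) = 20 have opposite signs, so a root lies in (-3, -2); Newton's method refines it to λ ≈ -2.5433. p(2) = 12 and p(3) = -5 have opposite signs, so a root lies in (2, 3); Newton's method refines it to λ ≈ 2.6845. p(5) = -15 and p(6) = 4 have opposite signs, so a root lies in (5, 6); Newton's method refines it to λ ≈ 5.8588. Check (Vieta): the three roots sum to 6, matching tr M = 6.
Thus the eigenvalues (to 4 decimals) are -2.5433 (modulus 2.5433); 2.6845 (modulus 2.6845); 5.8588 (modulus 5.8588). The spectral radius is the largest modulus: r(A) ≈ 5.8588. (Cross-check: r(A) ≤ ||A||_2 ≈ 6.3703; equality holds whenever A is normal, though it can also hold for some non-normal A.)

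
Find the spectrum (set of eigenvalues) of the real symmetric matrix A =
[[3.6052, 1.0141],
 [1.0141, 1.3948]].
sigma(A) ≈ {1, 4}

A is real symmetric, so its spectrum consists of real eigenvalues. Expanding the characteristic polynomial of the displayed matrix gives
  det(λ I - A) = p(λ) = λ^2 + (-5)λ + (4).
Solving p(λ) = 0 yields eigenvalues ≈ 1, 4. (A is shown rounded to 4 decimals, so these recover the underlying integer eigenvalues to within that precision.)
Verification: the trace of A = 5 equals the sum of eigenvalues 5, and det(A) ≈ 4.0001 matches the eigenvalue product 4.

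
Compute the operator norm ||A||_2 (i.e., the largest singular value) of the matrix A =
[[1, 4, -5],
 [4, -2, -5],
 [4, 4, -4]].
||A||_2 ≈ 10.2598 (= sqrt(largest eigenvalue of A^T A))

||A||_2 = sigma_max(A) = sqrt(lambda_max(A^T A)). Form the symmetric matrix M = A^T A =
[[33, 12, -41],
 [12, 36, -26],
 [-41, -26, 66]].
Its characteristic polynomial (trace, sum of principal 2x2 minors, determinant of M give the coefficients) is
  p(λ) = det(λ I - M) = λ^3 - 135λ^2 + 3241λ - 11664.
No integer candidate from the rational root theorem (±divisors of 11664) is a root, so the roots are irrational. The cubic discriminant is Δ = 28658742269 > 0, so there are three distinct real roots. p(4) = -796 and p(5) = 1291 have opposite signs, so a root lies in (4, 5); Newton's method refines it to λ ≈ 4.3679. p(25) = 611 and p(26) = -1082 have opposite signs, so a root lies in (25, 26); Newton's method refines it to λ ≈ 25.369. p(105) = -2109 and p(106) = 6038 have opposite signs, so a root lies in (105, 106); Newton's method refines it to λ ≈ 105.2632. Check (Vieta): the three roots sum to 135, matching tr M = 135.
So the eigenvalues of A^T A are ≈ 4.3679, 25.369, 105.2632 (all ≥ 0, as they must be for A^T A). The largest is λ_max ≈ 105.2632, hence ||A||_2 = sqrt(λ_max) ≈ 10.2598.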